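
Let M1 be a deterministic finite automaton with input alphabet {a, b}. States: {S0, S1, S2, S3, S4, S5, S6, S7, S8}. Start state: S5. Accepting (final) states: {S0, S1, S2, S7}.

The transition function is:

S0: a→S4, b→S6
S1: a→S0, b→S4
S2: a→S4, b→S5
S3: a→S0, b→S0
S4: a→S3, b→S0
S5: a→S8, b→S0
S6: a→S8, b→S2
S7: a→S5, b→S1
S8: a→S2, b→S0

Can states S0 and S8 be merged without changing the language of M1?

No

States {S1,S7} cannot be reached from the start state, so discard them.
Start with accepting vs non-accepting: {S0,S2} | {S3,S4,S5,S6,S8}.
On input a, block {S3,S4,S5,S6,S8} splits into {S4,S5,S6} and {S3,S8}.
The partition is now stable with 3 blocks: {S0,S2} | {S4,S5,S6} | {S3,S8}.
S0 and S8 end up in different blocks, so they are distinguishable. For instance, the string 'ε' is accepted from only S0.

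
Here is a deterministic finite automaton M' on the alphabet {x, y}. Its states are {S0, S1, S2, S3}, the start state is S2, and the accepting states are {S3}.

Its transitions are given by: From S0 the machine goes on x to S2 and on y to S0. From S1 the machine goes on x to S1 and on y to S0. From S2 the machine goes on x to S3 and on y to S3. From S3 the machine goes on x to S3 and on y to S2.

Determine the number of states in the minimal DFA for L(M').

2

First remove the unreachable states {S0,S1}; 2 states remain.
Start with accepting vs non-accepting: {S3} | {S2}.
Stable partition: {S3} | {S2} — 2 equivalence classes.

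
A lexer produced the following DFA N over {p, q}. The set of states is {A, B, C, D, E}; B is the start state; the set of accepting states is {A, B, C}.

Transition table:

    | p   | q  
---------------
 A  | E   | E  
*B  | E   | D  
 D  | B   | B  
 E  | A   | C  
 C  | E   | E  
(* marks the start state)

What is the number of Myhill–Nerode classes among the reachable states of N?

2

All states are reachable from the start state.
Start with accepting vs non-accepting: {A,B,C} | {D,E}.
The partition is now stable with 2 blocks: {A,B,C} | {D,E}.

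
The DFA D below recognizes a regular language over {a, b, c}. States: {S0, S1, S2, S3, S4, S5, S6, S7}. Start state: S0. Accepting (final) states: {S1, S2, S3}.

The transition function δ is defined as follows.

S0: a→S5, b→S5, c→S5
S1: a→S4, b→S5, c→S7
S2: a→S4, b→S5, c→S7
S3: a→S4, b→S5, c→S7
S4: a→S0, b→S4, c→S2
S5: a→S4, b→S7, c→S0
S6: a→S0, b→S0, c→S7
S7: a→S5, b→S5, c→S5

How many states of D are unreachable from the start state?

3

Starting at S0 and following transitions, the reachable set is {S0, S2, S4, S5, S7}. That leaves S1, S3, S6 unreachable — 3 in total.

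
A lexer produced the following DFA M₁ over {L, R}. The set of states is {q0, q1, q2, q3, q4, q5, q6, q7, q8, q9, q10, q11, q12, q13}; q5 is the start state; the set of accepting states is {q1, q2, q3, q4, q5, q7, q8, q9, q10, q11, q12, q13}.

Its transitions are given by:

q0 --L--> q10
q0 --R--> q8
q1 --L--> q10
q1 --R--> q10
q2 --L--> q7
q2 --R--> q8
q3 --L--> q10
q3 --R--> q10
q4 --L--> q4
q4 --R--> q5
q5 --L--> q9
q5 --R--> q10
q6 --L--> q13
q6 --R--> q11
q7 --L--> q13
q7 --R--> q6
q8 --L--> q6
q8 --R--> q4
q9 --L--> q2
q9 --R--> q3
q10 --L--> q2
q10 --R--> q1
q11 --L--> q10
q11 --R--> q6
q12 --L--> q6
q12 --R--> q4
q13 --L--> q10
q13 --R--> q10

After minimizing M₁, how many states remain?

8

First remove the unreachable states {q0,q12}; 12 states remain.
P0 = {q1,q2,q3,q4,q5,q7,q8,q9,q10,q11,q13} | {q6}.
On input L, block {q1,q2,q3,q4,q5,q7,q8,q9,q10,q11,q13} splits into {q1,q2,q3,q4,q5,q7,q9,q10,q11,q13} and {q8}.
Split {q1,q2,q3,q4,q5,q7,q9,q10,q11,q13} by δ(·,R) → {q1,q3,q4,q5,q9,q10,q13} and {q7,q11} and {q2}.
Split {q1,q3,q4,q5,q9,q10,q13} by δ(·,L) → {q1,q3,q4,q5,q13} and {q9,q10}.
Split {q1,q3,q4,q5,q13} by δ(·,L) → {q1,q3,q5,q13} and {q4}.
On input L, block {q7,q11} splits into {q7} and {q11}.
The partition is now stable with 8 blocks: {q1,q3,q5,q13} | {q6} | {q8} | {q7} | {q2} | {q9,q10} | {q4} | {q11}.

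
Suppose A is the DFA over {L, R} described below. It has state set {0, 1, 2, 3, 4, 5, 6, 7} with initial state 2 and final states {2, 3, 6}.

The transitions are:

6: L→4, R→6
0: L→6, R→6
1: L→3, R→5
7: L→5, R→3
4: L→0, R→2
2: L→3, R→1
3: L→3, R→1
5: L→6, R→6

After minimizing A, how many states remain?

States {7} cannot be reached from the start state, so discard them.
Start with accepting vs non-accepting: {2,3,6} | {0,1,4,5}.
Refine {2,3,6} on symbol L: members go to different blocks, giving {2,3} and {6}.
Refine {0,1,4,5} on symbol L: members go to different blocks, giving {0,5} and {1} and {4}.
No further refinement is possible. Final partition (5 blocks): {2,3} | {0,5} | {6} | {1} | {4}.

5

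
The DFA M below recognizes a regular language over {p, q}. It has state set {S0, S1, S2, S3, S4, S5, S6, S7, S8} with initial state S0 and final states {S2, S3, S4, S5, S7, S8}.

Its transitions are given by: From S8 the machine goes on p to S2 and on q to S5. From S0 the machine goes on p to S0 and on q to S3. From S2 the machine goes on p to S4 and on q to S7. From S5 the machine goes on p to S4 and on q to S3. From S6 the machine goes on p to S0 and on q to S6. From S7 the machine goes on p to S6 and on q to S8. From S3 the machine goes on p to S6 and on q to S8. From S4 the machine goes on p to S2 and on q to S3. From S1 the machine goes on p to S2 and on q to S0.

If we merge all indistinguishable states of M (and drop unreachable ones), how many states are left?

5

Reachable states from the start: {S0,S2,S3,S4,S5,S6,S7,S8}. Unreachable: {S1} — drop them.
Start with accepting vs non-accepting: {S2,S3,S4,S5,S7,S8} | {S0,S6}.
Split {S2,S3,S4,S5,S7,S8} by δ(·,p) → {S2,S4,S5,S8} and {S3,S7}.
Refine {S2,S4,S5,S8} on symbol q: members go to different blocks, giving {S2,S4,S5} and {S8}.
Split {S0,S6} by δ(·,q) → {S0} and {S6}.
The partition is now stable with 5 blocks: {S2,S4,S5} | {S0} | {S3,S7} | {S8} | {S6}.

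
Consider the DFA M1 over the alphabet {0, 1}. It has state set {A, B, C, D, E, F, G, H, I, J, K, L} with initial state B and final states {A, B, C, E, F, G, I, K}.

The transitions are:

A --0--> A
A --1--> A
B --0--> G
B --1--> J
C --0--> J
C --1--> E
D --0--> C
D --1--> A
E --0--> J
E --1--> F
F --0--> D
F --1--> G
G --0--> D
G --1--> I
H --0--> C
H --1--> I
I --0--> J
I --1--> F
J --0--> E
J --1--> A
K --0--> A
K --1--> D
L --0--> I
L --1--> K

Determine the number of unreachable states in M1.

No path from B leads to H, K, L; the other 9 states are all reachable.

3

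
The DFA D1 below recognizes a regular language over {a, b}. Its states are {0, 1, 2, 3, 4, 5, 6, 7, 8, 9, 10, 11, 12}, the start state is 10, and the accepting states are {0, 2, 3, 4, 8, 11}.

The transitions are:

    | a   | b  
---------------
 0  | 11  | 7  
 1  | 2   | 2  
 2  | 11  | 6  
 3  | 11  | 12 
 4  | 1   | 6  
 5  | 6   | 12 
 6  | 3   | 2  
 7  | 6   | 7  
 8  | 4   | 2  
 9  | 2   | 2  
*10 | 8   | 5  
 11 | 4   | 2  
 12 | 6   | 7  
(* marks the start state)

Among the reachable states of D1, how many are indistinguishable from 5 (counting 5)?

Reachable states from the start: {1,2,3,4,5,6,7,8,10,11,12}. Unreachable: {0,9} — drop them.
Start with accepting vs non-accepting: {2,3,4,8,11} | {1,5,6,7,10,12}.
Split {2,3,4,8,11} by δ(·,a) → {2,3,8,11} and {4}.
Split {2,3,8,11} by δ(·,a) → {2,3} and {8,11}.
Refine {1,5,6,7,10,12} on symbol a: members go to different blocks, giving {5,7,12} and {1,6} and {10}.
Split {2,3} by δ(·,b) → {2} and {3}.
Split {1,6} by δ(·,a) → {1} and {6}.
Stable partition: {2} | {5,7,12} | {4} | {8,11} | {1} | {10} | {3} | {6} — 8 equivalence classes.
The equivalence class containing 5 is {5,7,12}, of size 3.

3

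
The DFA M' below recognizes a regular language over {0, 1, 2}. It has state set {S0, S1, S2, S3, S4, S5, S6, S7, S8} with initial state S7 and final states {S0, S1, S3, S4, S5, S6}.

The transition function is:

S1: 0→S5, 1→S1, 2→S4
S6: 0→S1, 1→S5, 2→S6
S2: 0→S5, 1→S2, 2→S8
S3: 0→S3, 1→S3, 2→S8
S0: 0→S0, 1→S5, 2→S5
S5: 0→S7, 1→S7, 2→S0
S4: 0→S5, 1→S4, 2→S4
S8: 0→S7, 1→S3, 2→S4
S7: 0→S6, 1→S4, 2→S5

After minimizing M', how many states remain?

Reachable states from the start: {S0,S1,S4,S5,S6,S7}. Unreachable: {S2,S3,S8} — drop them.
P0 = {S0,S1,S4,S5,S6} | {S7}.
Split {S0,S1,S4,S5,S6} by δ(·,0) → {S0,S1,S4,S6} and {S5}.
Split {S0,S1,S4,S6} by δ(·,0) → {S0,S6} and {S1,S4}.
Split {S0,S6} by δ(·,0) → {S0} and {S6}.
The partition is now stable with 5 blocks: {S0} | {S7} | {S5} | {S1,S4} | {S6}.

5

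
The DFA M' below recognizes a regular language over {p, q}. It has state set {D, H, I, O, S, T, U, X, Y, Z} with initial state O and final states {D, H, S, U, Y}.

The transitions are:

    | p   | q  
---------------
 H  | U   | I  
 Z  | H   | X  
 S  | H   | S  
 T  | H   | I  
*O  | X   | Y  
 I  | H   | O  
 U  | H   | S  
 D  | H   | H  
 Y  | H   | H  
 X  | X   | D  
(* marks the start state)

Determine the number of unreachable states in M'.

No path from O leads to T, Z; the other 8 states are all reachable.

2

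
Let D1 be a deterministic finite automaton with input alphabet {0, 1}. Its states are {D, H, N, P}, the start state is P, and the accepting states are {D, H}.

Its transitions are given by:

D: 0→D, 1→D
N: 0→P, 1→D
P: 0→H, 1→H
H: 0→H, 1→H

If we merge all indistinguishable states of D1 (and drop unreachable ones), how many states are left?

First remove the unreachable states {D,N}; 2 states remain.
P0 = {H} | {P}.
The partition is now stable with 2 blocks: {H} | {P}.

2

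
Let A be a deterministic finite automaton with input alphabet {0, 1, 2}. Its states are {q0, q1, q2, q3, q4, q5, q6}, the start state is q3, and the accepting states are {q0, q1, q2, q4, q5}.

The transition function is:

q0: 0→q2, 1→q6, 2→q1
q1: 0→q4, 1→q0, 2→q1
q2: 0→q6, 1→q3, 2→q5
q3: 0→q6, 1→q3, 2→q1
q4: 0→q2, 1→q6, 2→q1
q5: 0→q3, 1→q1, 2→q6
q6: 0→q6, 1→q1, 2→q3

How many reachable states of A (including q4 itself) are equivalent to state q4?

2

Every state is reachable, so we keep all 7.
Start with accepting vs non-accepting: {q0,q1,q2,q4,q5} | {q3,q6}.
Split {q0,q1,q2,q4,q5} by δ(·,0) → {q0,q1,q4} and {q2,q5}.
On input 0, block {q0,q1,q4} splits into {q0,q4} and {q1}.
Refine {q3,q6} on symbol 1: members go to different blocks, giving {q3} and {q6}.
Split {q2,q5} by δ(·,0) → {q2} and {q5}.
No further refinement is possible. Final partition (6 blocks): {q0,q4} | {q3} | {q2} | {q1} | {q6} | {q5}.
State q4 belongs to the block {q0,q4}, which has 2 states.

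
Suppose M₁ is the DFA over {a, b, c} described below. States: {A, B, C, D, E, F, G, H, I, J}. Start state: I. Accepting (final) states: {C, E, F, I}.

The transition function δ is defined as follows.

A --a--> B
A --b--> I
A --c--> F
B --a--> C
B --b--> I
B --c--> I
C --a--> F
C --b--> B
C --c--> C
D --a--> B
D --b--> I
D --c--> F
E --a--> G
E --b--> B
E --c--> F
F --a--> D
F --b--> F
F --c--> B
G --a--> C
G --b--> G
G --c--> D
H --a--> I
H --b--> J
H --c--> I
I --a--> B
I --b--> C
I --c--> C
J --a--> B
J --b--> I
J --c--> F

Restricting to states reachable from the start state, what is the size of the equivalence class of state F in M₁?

First remove the unreachable states {A,E,G,H,J}; 5 states remain.
Initial partition by acceptance: {C,F,I} | {B,D}.
Split {C,F,I} by δ(·,a) → {F,I} and {C}.
On input b, block {F,I} splits into {F} and {I}.
Refine {B,D} on symbol a: members go to different blocks, giving {B} and {D}.
Stable partition: {F} | {B} | {C} | {I} | {D} — 5 equivalence classes.
State F belongs to the block {F}, which has 1 states.

1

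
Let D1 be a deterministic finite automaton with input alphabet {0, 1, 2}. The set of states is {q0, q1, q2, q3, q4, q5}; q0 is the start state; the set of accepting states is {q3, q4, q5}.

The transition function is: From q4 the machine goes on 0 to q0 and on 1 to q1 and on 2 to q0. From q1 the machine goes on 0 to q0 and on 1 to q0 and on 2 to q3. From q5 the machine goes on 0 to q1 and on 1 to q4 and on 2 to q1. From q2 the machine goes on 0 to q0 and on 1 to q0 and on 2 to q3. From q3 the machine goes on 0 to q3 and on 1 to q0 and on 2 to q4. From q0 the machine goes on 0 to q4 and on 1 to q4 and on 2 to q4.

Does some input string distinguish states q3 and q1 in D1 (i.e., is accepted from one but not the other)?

Yes

Reachable states from the start: {q0,q1,q3,q4}. Unreachable: {q2,q5} — drop them.
Start with accepting vs non-accepting: {q3,q4} | {q0,q1}.
On input 0, block {q3,q4} splits into {q3} and {q4}.
On input 0, block {q0,q1} splits into {q0} and {q1}.
No further refinement is possible. Final partition (4 blocks): {q3} | {q0} | {q4} | {q1}.
q3 and q1 end up in different blocks, so they are distinguishable. For instance, the string 'ε' is accepted from only q3.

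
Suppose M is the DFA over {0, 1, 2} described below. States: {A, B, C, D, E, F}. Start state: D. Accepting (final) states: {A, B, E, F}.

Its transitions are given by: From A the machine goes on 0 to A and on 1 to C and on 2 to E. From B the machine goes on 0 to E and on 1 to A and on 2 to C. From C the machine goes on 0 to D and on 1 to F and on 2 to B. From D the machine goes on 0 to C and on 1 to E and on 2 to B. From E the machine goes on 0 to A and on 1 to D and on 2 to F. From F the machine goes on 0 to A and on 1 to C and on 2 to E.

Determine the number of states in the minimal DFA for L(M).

3

Every state is reachable, so we keep all 6.
Start with accepting vs non-accepting: {A,B,E,F} | {C,D}.
Split {A,B,E,F} by δ(·,1) → {A,E,F} and {B}.
Stable partition: {A,E,F} | {C,D} | {B} — 3 equivalence classes.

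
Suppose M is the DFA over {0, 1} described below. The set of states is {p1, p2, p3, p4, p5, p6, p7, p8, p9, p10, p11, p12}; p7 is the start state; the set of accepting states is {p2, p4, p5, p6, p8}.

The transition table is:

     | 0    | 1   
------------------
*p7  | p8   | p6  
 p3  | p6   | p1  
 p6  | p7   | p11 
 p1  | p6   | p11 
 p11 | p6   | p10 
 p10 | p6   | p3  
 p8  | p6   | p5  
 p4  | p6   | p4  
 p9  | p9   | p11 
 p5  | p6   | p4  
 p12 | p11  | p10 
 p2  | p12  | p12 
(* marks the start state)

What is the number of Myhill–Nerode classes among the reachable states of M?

4

First remove the unreachable states {p2,p9,p12}; 9 states remain.
Initial partition by acceptance: {p4,p5,p6,p8} | {p1,p3,p7,p10,p11}.
On input 0, block {p4,p5,p6,p8} splits into {p4,p5,p8} and {p6}.
Split {p1,p3,p7,p10,p11} by δ(·,0) → {p1,p3,p10,p11} and {p7}.
The partition is now stable with 4 blocks: {p4,p5,p8} | {p1,p3,p10,p11} | {p6} | {p7}.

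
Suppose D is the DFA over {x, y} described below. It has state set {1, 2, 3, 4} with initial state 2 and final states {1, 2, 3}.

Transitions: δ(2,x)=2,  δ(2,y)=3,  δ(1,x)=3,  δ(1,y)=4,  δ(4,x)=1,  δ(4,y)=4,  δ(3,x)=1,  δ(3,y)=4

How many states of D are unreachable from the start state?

Exploring from 2, all states are eventually visited, so none are unreachable.

0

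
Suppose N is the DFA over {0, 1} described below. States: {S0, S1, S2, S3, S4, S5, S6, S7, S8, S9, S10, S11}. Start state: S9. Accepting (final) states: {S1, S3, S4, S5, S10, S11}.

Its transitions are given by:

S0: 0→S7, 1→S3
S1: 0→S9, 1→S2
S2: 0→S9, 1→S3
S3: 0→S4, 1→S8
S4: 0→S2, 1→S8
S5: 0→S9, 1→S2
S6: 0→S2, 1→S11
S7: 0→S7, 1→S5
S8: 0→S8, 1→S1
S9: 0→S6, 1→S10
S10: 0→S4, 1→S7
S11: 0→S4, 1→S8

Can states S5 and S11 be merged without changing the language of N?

No

Reachable states from the start: {S1,S2,S3,S4,S5,S6,S7,S8,S9,S10,S11}. Unreachable: {S0} — drop them.
P0 = {S1,S3,S4,S5,S10,S11} | {S2,S6,S7,S8,S9}.
Refine {S1,S3,S4,S5,S10,S11} on symbol 0: members go to different blocks, giving {S1,S4,S5} and {S3,S10,S11}.
Split {S2,S6,S7,S8,S9} by δ(·,1) → {S2,S6,S9} and {S7,S8}.
On input 1, block {S1,S4,S5} splits into {S1,S5} and {S4}.
No further refinement is possible. Final partition (5 blocks): {S1,S5} | {S2,S6,S9} | {S3,S10,S11} | {S7,S8} | {S4}.
S5 and S11 end up in different blocks, so they are distinguishable. For instance, the string '0' is accepted from only S11.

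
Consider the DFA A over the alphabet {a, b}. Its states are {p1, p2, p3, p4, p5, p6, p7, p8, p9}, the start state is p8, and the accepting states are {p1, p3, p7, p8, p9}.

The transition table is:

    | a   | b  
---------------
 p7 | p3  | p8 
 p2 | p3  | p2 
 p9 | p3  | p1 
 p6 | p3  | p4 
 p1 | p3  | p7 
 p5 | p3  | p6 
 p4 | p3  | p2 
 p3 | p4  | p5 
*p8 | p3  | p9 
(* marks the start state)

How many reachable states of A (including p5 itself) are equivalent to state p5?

Every state is reachable, so we keep all 9.
P0 = {p1,p3,p7,p8,p9} | {p2,p4,p5,p6}.
On input a, block {p1,p3,p7,p8,p9} splits into {p1,p7,p8,p9} and {p3}.
Stable partition: {p1,p7,p8,p9} | {p2,p4,p5,p6} | {p3} — 3 equivalence classes.
State p5 belongs to the block {p2,p4,p5,p6}, which has 4 states.

4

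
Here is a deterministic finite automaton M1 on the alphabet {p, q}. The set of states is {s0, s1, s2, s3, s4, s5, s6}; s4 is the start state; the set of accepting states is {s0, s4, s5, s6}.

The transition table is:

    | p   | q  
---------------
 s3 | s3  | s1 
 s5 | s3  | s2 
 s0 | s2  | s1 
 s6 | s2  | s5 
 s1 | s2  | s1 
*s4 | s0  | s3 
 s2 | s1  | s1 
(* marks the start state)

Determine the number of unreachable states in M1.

2

Starting at s4 and following transitions, the reachable set is {s0, s1, s2, s3, s4}. That leaves s5, s6 unreachable — 2 in total.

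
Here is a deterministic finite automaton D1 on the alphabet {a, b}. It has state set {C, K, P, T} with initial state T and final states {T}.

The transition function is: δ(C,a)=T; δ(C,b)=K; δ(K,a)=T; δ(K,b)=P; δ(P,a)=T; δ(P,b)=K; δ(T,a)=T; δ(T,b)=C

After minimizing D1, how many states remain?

2

All states are reachable from the start state.
Start with accepting vs non-accepting: {T} | {C,K,P}.
The partition is now stable with 2 blocks: {T} | {C,K,P}.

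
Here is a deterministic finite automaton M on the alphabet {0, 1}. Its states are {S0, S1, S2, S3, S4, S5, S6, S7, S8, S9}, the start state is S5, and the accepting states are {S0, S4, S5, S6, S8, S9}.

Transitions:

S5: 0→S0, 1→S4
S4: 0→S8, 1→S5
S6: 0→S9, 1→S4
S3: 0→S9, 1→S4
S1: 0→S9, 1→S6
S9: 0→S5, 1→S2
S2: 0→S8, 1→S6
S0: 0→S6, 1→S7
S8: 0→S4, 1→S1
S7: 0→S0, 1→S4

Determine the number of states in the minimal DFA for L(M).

3

Reachable states from the start: {S0,S1,S2,S4,S5,S6,S7,S8,S9}. Unreachable: {S3} — drop them.
P0 = {S0,S4,S5,S6,S8,S9} | {S1,S2,S7}.
On input 1, block {S0,S4,S5,S6,S8,S9} splits into {S0,S8,S9} and {S4,S5,S6}.
The partition is now stable with 3 blocks: {S0,S8,S9} | {S1,S2,S7} | {S4,S5,S6}.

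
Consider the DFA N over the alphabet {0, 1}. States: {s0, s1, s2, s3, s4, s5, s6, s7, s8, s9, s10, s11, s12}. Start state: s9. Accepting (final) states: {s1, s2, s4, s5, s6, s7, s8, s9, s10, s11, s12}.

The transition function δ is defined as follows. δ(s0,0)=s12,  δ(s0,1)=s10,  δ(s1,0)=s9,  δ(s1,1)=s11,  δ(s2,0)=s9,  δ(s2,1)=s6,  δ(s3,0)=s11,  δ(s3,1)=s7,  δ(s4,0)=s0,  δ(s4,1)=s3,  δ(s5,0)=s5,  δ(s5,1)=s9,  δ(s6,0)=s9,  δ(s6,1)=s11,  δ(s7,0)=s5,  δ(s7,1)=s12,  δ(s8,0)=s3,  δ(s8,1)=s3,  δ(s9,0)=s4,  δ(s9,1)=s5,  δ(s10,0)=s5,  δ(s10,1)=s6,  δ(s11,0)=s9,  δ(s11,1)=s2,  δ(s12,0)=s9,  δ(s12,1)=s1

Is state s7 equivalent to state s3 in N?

No

First remove the unreachable states {s8}; 12 states remain.
Initial partition by acceptance: {s1,s2,s4,s5,s6,s7,s9,s10,s11,s12} | {s0,s3}.
Split {s1,s2,s4,s5,s6,s7,s9,s10,s11,s12} by δ(·,0) → {s1,s2,s5,s6,s7,s9,s10,s11,s12} and {s4}.
Refine {s1,s2,s5,s6,s7,s9,s10,s11,s12} on symbol 0: members go to different blocks, giving {s1,s2,s5,s6,s7,s10,s11,s12} and {s9}.
Refine {s1,s2,s5,s6,s7,s10,s11,s12} on symbol 0: members go to different blocks, giving {s1,s2,s6,s11,s12} and {s5,s7,s10}.
Refine {s5,s7,s10} on symbol 1: members go to different blocks, giving {s7,s10} and {s5}.
Stable partition: {s1,s2,s6,s11,s12} | {s0,s3} | {s4} | {s9} | {s7,s10} | {s5} — 6 equivalence classes.
s7 and s3 end up in different blocks, so they are distinguishable. For instance, the string 'ε' is accepted from only s7.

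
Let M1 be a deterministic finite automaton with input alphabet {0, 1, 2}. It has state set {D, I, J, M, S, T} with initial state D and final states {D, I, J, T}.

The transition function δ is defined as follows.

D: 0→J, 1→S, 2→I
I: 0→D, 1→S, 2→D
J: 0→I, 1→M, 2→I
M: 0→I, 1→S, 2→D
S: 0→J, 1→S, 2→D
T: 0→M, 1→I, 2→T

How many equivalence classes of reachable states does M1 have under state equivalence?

First remove the unreachable states {T}; 5 states remain.
Start with accepting vs non-accepting: {D,I,J} | {M,S}.
The partition is now stable with 2 blocks: {D,I,J} | {M,S}.

2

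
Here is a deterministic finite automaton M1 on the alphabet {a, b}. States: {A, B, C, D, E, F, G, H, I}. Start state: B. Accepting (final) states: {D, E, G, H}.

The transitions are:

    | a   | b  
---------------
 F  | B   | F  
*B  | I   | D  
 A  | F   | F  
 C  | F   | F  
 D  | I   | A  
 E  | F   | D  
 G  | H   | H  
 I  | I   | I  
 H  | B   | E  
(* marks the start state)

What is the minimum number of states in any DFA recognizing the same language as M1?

5

First remove the unreachable states {C,E,G,H}; 5 states remain.
P0 = {D} | {A,B,F,I}.
Refine {A,B,F,I} on symbol b: members go to different blocks, giving {A,F,I} and {B}.
On input a, block {A,F,I} splits into {A,I} and {F}.
Split {A,I} by δ(·,a) → {A} and {I}.
Stable partition: {D} | {A} | {B} | {F} | {I} — 5 equivalence classes.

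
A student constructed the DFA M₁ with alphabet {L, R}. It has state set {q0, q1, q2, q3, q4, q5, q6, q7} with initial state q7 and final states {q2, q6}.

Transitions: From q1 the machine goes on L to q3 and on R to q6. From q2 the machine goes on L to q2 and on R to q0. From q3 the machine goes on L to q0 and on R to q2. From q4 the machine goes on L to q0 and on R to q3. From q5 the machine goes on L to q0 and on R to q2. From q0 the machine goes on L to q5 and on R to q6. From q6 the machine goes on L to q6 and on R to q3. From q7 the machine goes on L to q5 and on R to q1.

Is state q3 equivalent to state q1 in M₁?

First remove the unreachable states {q4}; 7 states remain.
Initial partition by acceptance: {q2,q6} | {q0,q1,q3,q5,q7}.
Refine {q0,q1,q3,q5,q7} on symbol R: members go to different blocks, giving {q0,q1,q3,q5} and {q7}.
The partition is now stable with 3 blocks: {q2,q6} | {q0,q1,q3,q5} | {q7}.
q3 and q1 lie in the same block of the stable partition, so they are equivalent — no string distinguishes them.

Yes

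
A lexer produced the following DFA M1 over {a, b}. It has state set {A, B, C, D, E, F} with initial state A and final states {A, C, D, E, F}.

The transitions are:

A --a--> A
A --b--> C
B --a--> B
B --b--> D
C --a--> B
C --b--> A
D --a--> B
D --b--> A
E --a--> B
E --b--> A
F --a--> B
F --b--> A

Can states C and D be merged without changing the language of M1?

Yes

States {E,F} cannot be reached from the start state, so discard them.
P0 = {A,C,D} | {B}.
Split {A,C,D} by δ(·,a) → {C,D} and {A}.
No further refinement is possible. Final partition (3 blocks): {C,D} | {B} | {A}.
C and D lie in the same block of the stable partition, so they are equivalent — no string distinguishes them.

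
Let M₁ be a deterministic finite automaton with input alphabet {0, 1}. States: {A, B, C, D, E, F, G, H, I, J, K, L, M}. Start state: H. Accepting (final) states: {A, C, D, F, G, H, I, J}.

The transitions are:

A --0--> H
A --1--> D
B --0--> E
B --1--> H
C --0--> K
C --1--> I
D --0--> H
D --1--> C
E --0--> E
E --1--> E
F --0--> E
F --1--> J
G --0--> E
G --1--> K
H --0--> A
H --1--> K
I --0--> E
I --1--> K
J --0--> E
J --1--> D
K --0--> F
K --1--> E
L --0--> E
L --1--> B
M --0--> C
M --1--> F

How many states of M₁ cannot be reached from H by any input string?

4

No path from H leads to B, G, L, M; the other 9 states are all reachable.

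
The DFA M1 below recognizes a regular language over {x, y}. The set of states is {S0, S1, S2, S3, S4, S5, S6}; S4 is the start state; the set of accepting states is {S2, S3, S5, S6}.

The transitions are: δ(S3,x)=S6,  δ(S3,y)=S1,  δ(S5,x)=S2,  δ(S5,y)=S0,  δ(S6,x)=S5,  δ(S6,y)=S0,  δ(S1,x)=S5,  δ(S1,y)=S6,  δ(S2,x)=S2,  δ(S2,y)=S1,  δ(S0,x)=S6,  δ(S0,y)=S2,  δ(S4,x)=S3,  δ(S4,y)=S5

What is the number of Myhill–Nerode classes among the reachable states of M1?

2

Start with accepting vs non-accepting: {S2,S3,S5,S6} | {S0,S1,S4}.
Stable partition: {S2,S3,S5,S6} | {S0,S1,S4} — 2 equivalence classes.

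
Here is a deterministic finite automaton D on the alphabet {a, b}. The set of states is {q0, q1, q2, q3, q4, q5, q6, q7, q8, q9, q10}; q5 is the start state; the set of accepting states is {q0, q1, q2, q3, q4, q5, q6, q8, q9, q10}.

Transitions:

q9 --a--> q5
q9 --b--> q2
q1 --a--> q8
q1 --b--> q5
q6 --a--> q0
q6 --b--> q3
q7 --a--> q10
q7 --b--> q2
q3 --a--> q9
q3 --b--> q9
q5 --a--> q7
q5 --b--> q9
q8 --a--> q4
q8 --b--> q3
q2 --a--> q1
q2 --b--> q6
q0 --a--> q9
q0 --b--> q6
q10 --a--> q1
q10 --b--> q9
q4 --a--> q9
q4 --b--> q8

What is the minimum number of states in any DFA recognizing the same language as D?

9

All states are reachable from the start state.
Initial partition by acceptance: {q0,q1,q2,q3,q4,q5,q6,q8,q9,q10} | {q7}.
Refine {q0,q1,q2,q3,q4,q5,q6,q8,q9,q10} on symbol a: members go to different blocks, giving {q0,q1,q2,q3,q4,q6,q8,q9,q10} and {q5}.
Refine {q0,q1,q2,q3,q4,q6,q8,q9,q10} on symbol a: members go to different blocks, giving {q0,q1,q2,q3,q4,q6,q8,q10} and {q9}.
Refine {q0,q1,q2,q3,q4,q6,q8,q10} on symbol a: members go to different blocks, giving {q1,q2,q6,q8,q10} and {q0,q3,q4}.
Split {q1,q2,q6,q8,q10} by δ(·,a) → {q1,q2,q10} and {q6,q8}.
Split {q1,q2,q10} by δ(·,a) → {q2,q10} and {q1}.
Split {q2,q10} by δ(·,b) → {q2} and {q10}.
Refine {q0,q3,q4} on symbol b: members go to different blocks, giving {q0,q4} and {q3}.
Stable partition: {q2} | {q7} | {q5} | {q9} | {q0,q4} | {q6,q8} | {q1} | {q10} | {q3} — 9 equivalence classes.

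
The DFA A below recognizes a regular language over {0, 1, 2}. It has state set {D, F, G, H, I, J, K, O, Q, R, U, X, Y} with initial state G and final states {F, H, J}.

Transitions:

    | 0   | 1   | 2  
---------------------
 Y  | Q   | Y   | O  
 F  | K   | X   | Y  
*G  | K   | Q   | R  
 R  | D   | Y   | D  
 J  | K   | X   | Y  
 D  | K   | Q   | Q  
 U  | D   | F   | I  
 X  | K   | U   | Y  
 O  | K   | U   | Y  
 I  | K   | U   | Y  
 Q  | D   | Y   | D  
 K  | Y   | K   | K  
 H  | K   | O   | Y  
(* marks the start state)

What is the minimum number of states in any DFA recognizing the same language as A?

7

First remove the unreachable states {H,J}; 11 states remain.
Initial partition by acceptance: {F} | {D,G,I,K,O,Q,R,U,X,Y}.
Refine {D,G,I,K,O,Q,R,U,X,Y} on symbol 1: members go to different blocks, giving {D,G,I,K,O,Q,R,X,Y} and {U}.
On input 1, block {D,G,I,K,O,Q,R,X,Y} splits into {D,G,K,Q,R,Y} and {I,O,X}.
Split {D,G,K,Q,R,Y} by δ(·,2) → {D,G,K,Q,R} and {Y}.
Split {D,G,K,Q,R} by δ(·,0) → {D,G,Q,R} and {K}.
On input 0, block {D,G,Q,R} splits into {Q,R} and {D,G}.
No further refinement is possible. Final partition (7 blocks): {F} | {Q,R} | {U} | {I,O,X} | {Y} | {K} | {D,G}.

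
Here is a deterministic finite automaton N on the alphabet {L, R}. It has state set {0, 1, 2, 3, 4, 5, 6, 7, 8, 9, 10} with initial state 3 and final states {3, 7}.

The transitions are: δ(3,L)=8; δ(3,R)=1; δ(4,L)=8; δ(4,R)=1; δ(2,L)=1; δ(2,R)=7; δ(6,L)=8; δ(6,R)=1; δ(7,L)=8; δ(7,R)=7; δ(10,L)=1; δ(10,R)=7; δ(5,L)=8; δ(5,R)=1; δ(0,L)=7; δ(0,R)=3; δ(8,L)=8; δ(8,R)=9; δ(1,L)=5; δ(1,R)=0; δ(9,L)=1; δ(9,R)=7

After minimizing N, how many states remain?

7

States {2,4,6,10} cannot be reached from the start state, so discard them.
Initial partition by acceptance: {3,7} | {0,1,5,8,9}.
Refine {3,7} on symbol R: members go to different blocks, giving {3} and {7}.
Split {0,1,5,8,9} by δ(·,L) → {1,5,8,9} and {0}.
Refine {1,5,8,9} on symbol R: members go to different blocks, giving {5,8} and {1} and {9}.
On input R, block {5,8} splits into {5} and {8}.
The partition is now stable with 7 blocks: {3} | {5} | {7} | {0} | {1} | {9} | {8}.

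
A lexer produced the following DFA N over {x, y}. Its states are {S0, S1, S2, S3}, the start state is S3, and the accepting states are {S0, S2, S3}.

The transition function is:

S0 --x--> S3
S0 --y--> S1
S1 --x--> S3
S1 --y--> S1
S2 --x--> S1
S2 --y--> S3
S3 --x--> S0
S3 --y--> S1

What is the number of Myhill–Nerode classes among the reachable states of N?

2

Reachable states from the start: {S0,S1,S3}. Unreachable: {S2} — drop them.
Start with accepting vs non-accepting: {S0,S3} | {S1}.
No further refinement is possible. Final partition (2 blocks): {S0,S3} | {S1}.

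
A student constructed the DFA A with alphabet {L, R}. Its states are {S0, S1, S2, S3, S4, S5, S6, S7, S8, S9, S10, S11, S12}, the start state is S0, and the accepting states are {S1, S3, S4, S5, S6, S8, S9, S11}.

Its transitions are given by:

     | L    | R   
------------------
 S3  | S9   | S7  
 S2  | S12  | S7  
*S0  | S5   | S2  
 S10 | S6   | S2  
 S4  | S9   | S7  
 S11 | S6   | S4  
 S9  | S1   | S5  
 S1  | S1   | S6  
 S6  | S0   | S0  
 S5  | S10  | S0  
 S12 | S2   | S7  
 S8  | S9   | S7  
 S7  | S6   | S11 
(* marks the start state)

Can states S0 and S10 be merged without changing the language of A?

Yes

States {S3,S8} cannot be reached from the start state, so discard them.
Start with accepting vs non-accepting: {S1,S4,S5,S6,S9,S11} | {S0,S2,S7,S10,S12}.
Refine {S1,S4,S5,S6,S9,S11} on symbol L: members go to different blocks, giving {S1,S4,S9,S11} and {S5,S6}.
Refine {S1,S4,S9,S11} on symbol L: members go to different blocks, giving {S1,S4,S9} and {S11}.
Split {S1,S4,S9} by δ(·,R) → {S1,S9} and {S4}.
On input L, block {S0,S2,S7,S10,S12} splits into {S0,S7,S10} and {S2,S12}.
Refine {S0,S7,S10} on symbol R: members go to different blocks, giving {S0,S10} and {S7}.
No further refinement is possible. Final partition (7 blocks): {S1,S9} | {S0,S10} | {S5,S6} | {S11} | {S4} | {S2,S12} | {S7}.
S0 and S10 lie in the same block of the stable partition, so they are equivalent — no string distinguishes them.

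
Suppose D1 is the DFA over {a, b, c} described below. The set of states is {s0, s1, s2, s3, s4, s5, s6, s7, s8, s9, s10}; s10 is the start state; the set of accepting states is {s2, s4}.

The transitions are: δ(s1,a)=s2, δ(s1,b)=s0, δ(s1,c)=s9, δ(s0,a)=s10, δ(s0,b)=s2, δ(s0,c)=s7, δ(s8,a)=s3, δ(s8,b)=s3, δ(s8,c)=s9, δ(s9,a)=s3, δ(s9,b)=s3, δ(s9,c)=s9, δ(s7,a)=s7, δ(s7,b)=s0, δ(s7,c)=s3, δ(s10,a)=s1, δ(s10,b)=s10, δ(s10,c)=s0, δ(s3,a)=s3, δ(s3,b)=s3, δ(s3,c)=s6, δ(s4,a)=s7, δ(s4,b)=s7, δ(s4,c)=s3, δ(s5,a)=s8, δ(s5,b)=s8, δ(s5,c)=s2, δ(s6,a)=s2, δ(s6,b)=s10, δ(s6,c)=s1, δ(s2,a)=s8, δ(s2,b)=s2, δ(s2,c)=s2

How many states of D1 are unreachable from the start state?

Starting at s10 and following transitions, the reachable set is {s0, s1, s2, s3, s6, s7, s8, s9, s10}. That leaves s4, s5 unreachable — 2 in total.

2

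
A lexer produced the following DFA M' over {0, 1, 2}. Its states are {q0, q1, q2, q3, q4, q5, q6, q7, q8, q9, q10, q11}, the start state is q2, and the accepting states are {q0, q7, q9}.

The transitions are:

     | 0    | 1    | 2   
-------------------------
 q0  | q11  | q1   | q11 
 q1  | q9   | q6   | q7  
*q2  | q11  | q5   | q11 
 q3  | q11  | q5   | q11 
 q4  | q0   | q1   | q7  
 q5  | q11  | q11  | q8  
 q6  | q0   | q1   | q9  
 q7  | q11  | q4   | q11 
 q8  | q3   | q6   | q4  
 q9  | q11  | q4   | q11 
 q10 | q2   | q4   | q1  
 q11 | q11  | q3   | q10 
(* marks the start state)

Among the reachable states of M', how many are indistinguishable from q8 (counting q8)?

Start with accepting vs non-accepting: {q0,q7,q9} | {q1,q2,q3,q4,q5,q6,q8,q10,q11}.
Split {q1,q2,q3,q4,q5,q6,q8,q10,q11} by δ(·,0) → {q2,q3,q5,q8,q10,q11} and {q1,q4,q6}.
Split {q2,q3,q5,q8,q10,q11} by δ(·,1) → {q2,q3,q5,q11} and {q8,q10}.
On input 2, block {q2,q3,q5,q11} splits into {q2,q3} and {q5,q11}.
Refine {q5,q11} on symbol 1: members go to different blocks, giving {q5} and {q11}.
No further refinement is possible. Final partition (6 blocks): {q0,q7,q9} | {q2,q3} | {q1,q4,q6} | {q8,q10} | {q5} | {q11}.
The equivalence class containing q8 is {q8,q10}, of size 2.

2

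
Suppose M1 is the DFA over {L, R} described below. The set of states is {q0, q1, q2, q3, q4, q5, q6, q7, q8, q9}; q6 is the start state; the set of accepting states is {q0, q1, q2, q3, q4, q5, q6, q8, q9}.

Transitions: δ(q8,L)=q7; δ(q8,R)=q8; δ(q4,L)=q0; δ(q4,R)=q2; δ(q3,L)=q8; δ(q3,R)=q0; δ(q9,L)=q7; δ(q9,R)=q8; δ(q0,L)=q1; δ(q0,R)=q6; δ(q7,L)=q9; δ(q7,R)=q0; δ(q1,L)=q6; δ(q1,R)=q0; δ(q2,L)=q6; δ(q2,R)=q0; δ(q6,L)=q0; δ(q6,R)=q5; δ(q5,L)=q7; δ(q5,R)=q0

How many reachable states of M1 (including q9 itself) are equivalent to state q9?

States {q2,q3,q4} cannot be reached from the start state, so discard them.
Start with accepting vs non-accepting: {q0,q1,q5,q6,q8,q9} | {q7}.
Split {q0,q1,q5,q6,q8,q9} by δ(·,L) → {q0,q1,q6} and {q5,q8,q9}.
On input R, block {q0,q1,q6} splits into {q0,q1} and {q6}.
Refine {q0,q1} on symbol L: members go to different blocks, giving {q0} and {q1}.
Refine {q5,q8,q9} on symbol R: members go to different blocks, giving {q8,q9} and {q5}.
The partition is now stable with 6 blocks: {q0} | {q7} | {q8,q9} | {q6} | {q1} | {q5}.
The equivalence class containing q9 is {q8,q9}, of size 2.

2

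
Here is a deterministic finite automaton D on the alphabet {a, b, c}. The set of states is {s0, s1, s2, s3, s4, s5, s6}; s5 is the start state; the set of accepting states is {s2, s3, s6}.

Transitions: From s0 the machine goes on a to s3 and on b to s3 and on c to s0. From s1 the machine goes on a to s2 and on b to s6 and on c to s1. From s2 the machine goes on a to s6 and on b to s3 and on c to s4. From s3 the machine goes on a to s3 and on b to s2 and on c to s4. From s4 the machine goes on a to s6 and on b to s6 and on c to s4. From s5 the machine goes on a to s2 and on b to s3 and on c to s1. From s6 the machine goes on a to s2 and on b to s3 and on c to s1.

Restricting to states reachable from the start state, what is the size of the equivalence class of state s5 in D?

3

States {s0} cannot be reached from the start state, so discard them.
Initial partition by acceptance: {s2,s3,s6} | {s1,s4,s5}.
No further refinement is possible. Final partition (2 blocks): {s2,s3,s6} | {s1,s4,s5}.
The equivalence class containing s5 is {s1,s4,s5}, of size 3.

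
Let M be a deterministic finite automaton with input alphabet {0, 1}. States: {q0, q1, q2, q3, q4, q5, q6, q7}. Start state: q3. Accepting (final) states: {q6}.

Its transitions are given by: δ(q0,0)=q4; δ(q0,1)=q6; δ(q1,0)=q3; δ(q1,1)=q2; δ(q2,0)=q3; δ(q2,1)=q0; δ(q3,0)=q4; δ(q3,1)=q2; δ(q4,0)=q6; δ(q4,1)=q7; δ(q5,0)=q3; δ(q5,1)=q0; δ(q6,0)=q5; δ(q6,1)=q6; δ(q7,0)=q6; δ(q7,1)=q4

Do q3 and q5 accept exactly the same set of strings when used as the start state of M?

First remove the unreachable states {q1}; 7 states remain.
Start with accepting vs non-accepting: {q6} | {q0,q2,q3,q4,q5,q7}.
On input 0, block {q0,q2,q3,q4,q5,q7} splits into {q0,q2,q3,q5} and {q4,q7}.
Split {q0,q2,q3,q5} by δ(·,0) → {q0,q3} and {q2,q5}.
Split {q0,q3} by δ(·,1) → {q0} and {q3}.
The partition is now stable with 5 blocks: {q6} | {q0} | {q4,q7} | {q2,q5} | {q3}.
q3 and q5 end up in different blocks, so they are distinguishable. For instance, the string '00' is accepted from only q3.

No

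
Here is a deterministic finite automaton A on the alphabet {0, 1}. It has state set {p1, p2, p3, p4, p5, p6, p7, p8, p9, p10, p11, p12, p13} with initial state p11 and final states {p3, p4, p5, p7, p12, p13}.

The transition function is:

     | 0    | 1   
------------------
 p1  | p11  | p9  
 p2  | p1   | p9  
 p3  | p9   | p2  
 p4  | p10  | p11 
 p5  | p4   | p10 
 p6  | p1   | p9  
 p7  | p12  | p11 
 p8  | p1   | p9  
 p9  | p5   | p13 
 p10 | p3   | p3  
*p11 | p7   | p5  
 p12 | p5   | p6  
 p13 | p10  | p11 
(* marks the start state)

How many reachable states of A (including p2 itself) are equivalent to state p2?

States {p8} cannot be reached from the start state, so discard them.
Start with accepting vs non-accepting: {p3,p4,p5,p7,p12,p13} | {p1,p2,p6,p9,p10,p11}.
Split {p3,p4,p5,p7,p12,p13} by δ(·,0) → {p3,p4,p13} and {p5,p7,p12}.
On input 0, block {p1,p2,p6,p9,p10,p11} splits into {p1,p2,p6} and {p9,p11} and {p10}.
Refine {p3,p4,p13} on symbol 0: members go to different blocks, giving {p4,p13} and {p3}.
Split {p1,p2,p6} by δ(·,0) → {p2,p6} and {p1}.
Refine {p5,p7,p12} on symbol 0: members go to different blocks, giving {p7,p12} and {p5}.
Refine {p7,p12} on symbol 0: members go to different blocks, giving {p7} and {p12}.
Split {p9,p11} by δ(·,0) → {p9} and {p11}.
No further refinement is possible. Final partition (10 blocks): {p4,p13} | {p2,p6} | {p7} | {p9} | {p10} | {p3} | {p1} | {p5} | {p12} | {p11}.
State p2 belongs to the block {p2,p6}, which has 2 states.

2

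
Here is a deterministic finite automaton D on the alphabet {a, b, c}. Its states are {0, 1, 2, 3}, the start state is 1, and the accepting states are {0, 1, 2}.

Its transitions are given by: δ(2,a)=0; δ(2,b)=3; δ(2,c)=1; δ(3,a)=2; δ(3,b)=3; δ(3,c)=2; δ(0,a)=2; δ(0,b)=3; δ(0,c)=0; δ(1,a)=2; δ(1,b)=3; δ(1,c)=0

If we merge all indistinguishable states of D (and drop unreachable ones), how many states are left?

2

Initial partition by acceptance: {0,1,2} | {3}.
The partition is now stable with 2 blocks: {0,1,2} | {3}.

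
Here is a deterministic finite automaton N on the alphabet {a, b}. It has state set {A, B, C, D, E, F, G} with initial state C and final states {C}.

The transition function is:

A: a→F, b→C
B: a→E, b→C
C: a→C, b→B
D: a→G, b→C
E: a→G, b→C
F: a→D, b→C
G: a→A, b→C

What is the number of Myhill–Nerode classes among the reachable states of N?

Start with accepting vs non-accepting: {C} | {A,B,D,E,F,G}.
No further refinement is possible. Final partition (2 blocks): {C} | {A,B,D,E,F,G}.

2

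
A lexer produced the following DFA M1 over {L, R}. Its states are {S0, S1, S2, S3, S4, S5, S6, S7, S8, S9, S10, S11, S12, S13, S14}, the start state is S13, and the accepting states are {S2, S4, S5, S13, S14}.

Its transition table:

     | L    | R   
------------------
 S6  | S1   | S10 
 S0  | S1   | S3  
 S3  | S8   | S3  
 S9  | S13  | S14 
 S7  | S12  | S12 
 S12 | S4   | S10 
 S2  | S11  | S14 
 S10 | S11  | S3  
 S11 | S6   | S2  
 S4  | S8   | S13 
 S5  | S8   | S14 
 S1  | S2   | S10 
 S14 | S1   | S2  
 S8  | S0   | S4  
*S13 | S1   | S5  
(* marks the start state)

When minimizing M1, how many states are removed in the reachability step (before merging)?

3

BFS from S13 reaches {S0, S1, S2, S3, S4, S5, S6, S8, S10, S11, S13, S14}; the 3 state(s) S7, S9, S12 are never visited.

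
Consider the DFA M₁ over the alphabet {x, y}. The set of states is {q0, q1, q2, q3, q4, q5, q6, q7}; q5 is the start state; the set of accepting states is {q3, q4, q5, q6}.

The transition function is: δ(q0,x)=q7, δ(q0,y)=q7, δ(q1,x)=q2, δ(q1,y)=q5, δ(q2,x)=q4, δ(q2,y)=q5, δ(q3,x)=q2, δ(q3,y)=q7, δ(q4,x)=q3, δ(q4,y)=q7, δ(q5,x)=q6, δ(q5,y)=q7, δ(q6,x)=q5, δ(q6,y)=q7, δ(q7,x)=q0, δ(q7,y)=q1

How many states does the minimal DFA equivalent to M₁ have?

All states are reachable from the start state.
Initial partition by acceptance: {q3,q4,q5,q6} | {q0,q1,q2,q7}.
Split {q3,q4,q5,q6} by δ(·,x) → {q4,q5,q6} and {q3}.
Refine {q4,q5,q6} on symbol x: members go to different blocks, giving {q5,q6} and {q4}.
Refine {q0,q1,q2,q7} on symbol x: members go to different blocks, giving {q0,q1,q7} and {q2}.
On input x, block {q0,q1,q7} splits into {q0,q7} and {q1}.
Split {q0,q7} by δ(·,y) → {q0} and {q7}.
No further refinement is possible. Final partition (7 blocks): {q5,q6} | {q0} | {q3} | {q4} | {q2} | {q1} | {q7}.

7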